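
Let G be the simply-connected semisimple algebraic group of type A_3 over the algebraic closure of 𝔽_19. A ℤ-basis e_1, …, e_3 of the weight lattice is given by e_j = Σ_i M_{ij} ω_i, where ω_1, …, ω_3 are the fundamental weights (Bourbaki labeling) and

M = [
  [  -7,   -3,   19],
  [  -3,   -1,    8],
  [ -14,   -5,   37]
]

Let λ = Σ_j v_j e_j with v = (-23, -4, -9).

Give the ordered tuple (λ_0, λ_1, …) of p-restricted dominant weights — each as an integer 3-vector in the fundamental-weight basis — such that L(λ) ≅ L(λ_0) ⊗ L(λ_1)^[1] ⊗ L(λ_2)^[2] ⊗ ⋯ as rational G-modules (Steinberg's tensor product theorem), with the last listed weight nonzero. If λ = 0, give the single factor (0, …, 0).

((2, 1, 9),)

ω-coordinates c = M·v, v = (-23, -4, -9):
  c_1 = -7*-23 + -3*-4 + 19*-9 = 2
  c_2 = -3*-23 + -1*-4 + 8*-9 = 1
  c_3 = -14*-23 + -5*-4 + 37*-9 = 9
Expand coordinatewise in base 19:
  c_1 = 2 = 2·19^0
  c_2 = 1 = 1·19^0
  c_3 = 9 = 9·19^0
λ_0 = (2, 1, 9)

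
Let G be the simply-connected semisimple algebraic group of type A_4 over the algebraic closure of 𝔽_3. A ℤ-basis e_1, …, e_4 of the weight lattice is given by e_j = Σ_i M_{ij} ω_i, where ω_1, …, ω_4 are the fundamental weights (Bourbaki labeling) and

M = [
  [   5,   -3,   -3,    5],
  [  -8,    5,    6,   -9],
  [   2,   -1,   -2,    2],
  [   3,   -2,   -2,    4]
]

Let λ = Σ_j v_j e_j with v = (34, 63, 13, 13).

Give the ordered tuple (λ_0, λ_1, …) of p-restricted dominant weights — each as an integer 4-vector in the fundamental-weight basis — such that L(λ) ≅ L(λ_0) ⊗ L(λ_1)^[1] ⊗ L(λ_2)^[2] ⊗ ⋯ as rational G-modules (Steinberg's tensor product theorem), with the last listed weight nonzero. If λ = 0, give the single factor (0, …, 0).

((1, 1, 2, 2), (2, 1, 1, 0))

Converting to the ω-basis (c_i = row i of M dotted with v = (34, 63, 13, 13)):
  c_1 = 5·34 + (-3)·(63) + (-3)·(13) + 5·13 = 7
  c_2 = (-8)·(34) + 5·63 + 6·13 + (-9)·(13) = 4
  c_3 = 2·34 + (-1)·(63) + (-2)·(13) + 2·13 = 5
  c_4 = 3·34 + (-2)·(63) + (-2)·(13) + 4·13 = 2
p = 3; digits c_i = Σ_j d_{ij}·3^j, 0 ≤ d_{ij} < 3:
  c_1 = 7 = 1·3^0 + 2·3^1
  c_2 = 4 = 1·3^0 + 1·3^1
  c_3 = 5 = 2·3^0 + 1·3^1
  c_4 = 2 = 2·3^0
Factor λ_0 = (1, 1, 2, 2)
Factor λ_1 = (2, 1, 1, 0)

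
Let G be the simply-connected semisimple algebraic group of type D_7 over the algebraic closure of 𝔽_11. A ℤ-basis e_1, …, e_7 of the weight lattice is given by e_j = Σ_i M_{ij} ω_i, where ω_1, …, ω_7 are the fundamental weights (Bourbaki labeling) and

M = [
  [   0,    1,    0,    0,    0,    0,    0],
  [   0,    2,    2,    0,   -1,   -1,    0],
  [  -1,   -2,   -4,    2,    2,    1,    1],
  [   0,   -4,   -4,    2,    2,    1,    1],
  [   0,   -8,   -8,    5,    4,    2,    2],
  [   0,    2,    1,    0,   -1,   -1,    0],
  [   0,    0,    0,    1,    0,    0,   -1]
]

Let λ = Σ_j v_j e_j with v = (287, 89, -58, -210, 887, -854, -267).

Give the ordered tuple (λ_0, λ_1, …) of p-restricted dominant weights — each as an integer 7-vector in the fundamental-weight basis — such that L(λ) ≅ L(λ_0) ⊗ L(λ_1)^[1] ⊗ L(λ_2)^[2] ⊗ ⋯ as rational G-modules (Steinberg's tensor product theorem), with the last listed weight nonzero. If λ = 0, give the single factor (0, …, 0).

((1, 7, 0, 10, 8, 10, 2), (8, 2, 0, 9, 0, 7, 5))

In the fundamental-weight basis, λ has coordinates c = M·v (v = (287, 89, -58, -210, 887, -854, -267)):
  c_1 = (0)·(287) + (1)·(89) + (0)·(-58) + (0)·(-210) + (0)·(887) + (0)·(-854) + (0)·(-267) = 89
  c_2 = (0)·(287) + (2)·(89) + (2)·(-58) + (0)·(-210) + (-1)·(887) + (-1)·(-854) + (0)·(-267) = 29
  c_3 = (-1)·(287) + (-2)·(89) + (-4)·(-58) + (2)·(-210) + (2)·(887) + (1)·(-854) + (1)·(-267) = 0
  c_4 = (0)·(287) + (-4)·(89) + (-4)·(-58) + (2)·(-210) + (2)·(887) + (1)·(-854) + (1)·(-267) = 109
  c_5 = (0)·(287) + (-8)·(89) + (-8)·(-58) + (5)·(-210) + (4)·(887) + (2)·(-854) + (2)·(-267) = 8
  c_6 = (0)·(287) + (2)·(89) + (1)·(-58) + (0)·(-210) + (-1)·(887) + (-1)·(-854) + (0)·(-267) = 87
  c_7 = (0)·(287) + (0)·(89) + (0)·(-58) + (1)·(-210) + (0)·(887) + (0)·(-854) + (-1)·(-267) = 57
Base-11 expansion of each c_i:
  c_1 = 89 = 1·11^0 + 8·11^1
  c_2 = 29 = 7·11^0 + 2·11^1
  c_3 = 0
  c_4 = 109 = 10·11^0 + 9·11^1
  c_5 = 8 = 8·11^0
  c_6 = 87 = 10·11^0 + 7·11^1
  c_7 = 57 = 2·11^0 + 5·11^1
λ_0 = (1, 7, 0, 10, 8, 10, 2)
λ_1 = (8, 2, 0, 9, 0, 7, 5)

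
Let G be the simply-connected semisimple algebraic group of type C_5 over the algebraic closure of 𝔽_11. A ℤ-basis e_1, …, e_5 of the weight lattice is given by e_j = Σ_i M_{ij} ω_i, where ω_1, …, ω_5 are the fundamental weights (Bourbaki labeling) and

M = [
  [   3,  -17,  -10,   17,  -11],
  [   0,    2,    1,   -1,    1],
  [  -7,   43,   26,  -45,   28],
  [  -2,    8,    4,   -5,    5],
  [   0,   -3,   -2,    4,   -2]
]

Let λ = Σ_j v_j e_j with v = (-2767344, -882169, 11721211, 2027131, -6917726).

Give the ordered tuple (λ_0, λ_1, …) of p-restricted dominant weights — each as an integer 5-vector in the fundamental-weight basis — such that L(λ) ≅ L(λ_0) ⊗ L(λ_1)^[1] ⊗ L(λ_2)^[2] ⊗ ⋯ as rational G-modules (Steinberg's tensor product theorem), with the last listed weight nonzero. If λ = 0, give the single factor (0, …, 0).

((4, 5, 1, 5, 2), (9, 8, 8, 9, 1), (2, 3, 10, 2, 6), (7, 1, 9, 6, 4), (2, 3, 9, 10, 1), (0, 6, 7, 3, 7))

Converting to the ω-basis (c_i = row i of M dotted with v = (-2767344, -882169, 11721211, 2027131, -6917726)):
  c_1 = 3*-2767344 + -17*-882169 + -10*11721211 + 17*2027131 + -11*-6917726 = 38944
  c_2 = 0*-2767344 + 2*-882169 + 1*11721211 + -1*2027131 + 1*-6917726 = 1012016
  c_3 = -7*-2767344 + 43*-882169 + 26*11721211 + -45*2027131 + 28*-6917726 = 1272404
  c_4 = -2*-2767344 + 8*-882169 + 4*11721211 + -5*2027131 + 5*-6917726 = 637895
  c_5 = 0*-2767344 + -3*-882169 + -2*11721211 + 4*2027131 + -2*-6917726 = 1148061
p = 11; digits c_i = Σ_j d_{ij}·11^j, 0 ≤ d_{ij} < 11:
  c_1 = 38944 = 4·11^0 + 9·11^1 + 2·11^2 + 7·11^3 + 2·11^4
  c_2 = 1012016 = 5·11^0 + 8·11^1 + 3·11^2 + 1·11^3 + 3·11^4 + 6·11^5
  c_3 = 1272404 = 1·11^0 + 8·11^1 + 10·11^2 + 9·11^3 + 9·11^4 + 7·11^5
  c_4 = 637895 = 5·11^0 + 9·11^1 + 2·11^2 + 6·11^3 + 10·11^4 + 3·11^5
  c_5 = 1148061 = 2·11^0 + 1·11^1 + 6·11^2 + 4·11^3 + 1·11^4 + 7·11^5
Factor λ_0 = (4, 5, 1, 5, 2)
Factor λ_1 = (9, 8, 8, 9, 1)
Factor λ_2 = (2, 3, 10, 2, 6)
Factor λ_3 = (7, 1, 9, 6, 4)
Factor λ_4 = (2, 3, 9, 10, 1)
Factor λ_5 = (0, 6, 7, 3, 7)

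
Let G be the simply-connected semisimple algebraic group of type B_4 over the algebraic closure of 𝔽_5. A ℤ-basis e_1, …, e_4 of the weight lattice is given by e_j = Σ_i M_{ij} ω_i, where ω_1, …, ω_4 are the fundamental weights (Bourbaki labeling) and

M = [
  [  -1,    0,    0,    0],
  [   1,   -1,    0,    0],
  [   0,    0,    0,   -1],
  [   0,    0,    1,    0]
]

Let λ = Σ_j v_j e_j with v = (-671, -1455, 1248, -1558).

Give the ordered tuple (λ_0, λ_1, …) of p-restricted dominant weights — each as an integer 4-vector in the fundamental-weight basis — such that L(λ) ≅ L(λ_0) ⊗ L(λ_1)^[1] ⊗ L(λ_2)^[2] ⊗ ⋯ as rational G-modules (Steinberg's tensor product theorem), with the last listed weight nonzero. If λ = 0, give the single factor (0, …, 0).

Converting to the ω-basis (c_i = row i of M dotted with v = (-671, -1455, 1248, -1558)):
  c_1 = (-1)·(-671) + (0)·(-1455) + (0)·(1248) + (0)·(-1558) = 671
  c_2 = (1)·(-671) + (-1)·(-1455) + (0)·(1248) + (0)·(-1558) = 784
  c_3 = (0)·(-671) + (0)·(-1455) + (0)·(1248) + (-1)·(-1558) = 1558
  c_4 = (0)·(-671) + (0)·(-1455) + (1)·(1248) + (0)·(-1558) = 1248
Writing each c_i in base p = 5:
  c_1 = 671 = 1·5^0 + 4·5^1 + 1·5^2 + 0·5^3 + 1·5^4
  c_2 = 784 = 4·5^0 + 1·5^1 + 1·5^2 + 1·5^3 + 1·5^4
  c_3 = 1558 = 3·5^0 + 1·5^1 + 2·5^2 + 2·5^3 + 2·5^4
  c_4 = 1248 = 3·5^0 + 4·5^1 + 4·5^2 + 4·5^3 + 1·5^4
p-restricted factor λ_0 = (1, 4, 3, 3)
p-restricted factor λ_1 = (4, 1, 1, 4)
p-restricted factor λ_2 = (1, 1, 2, 4)
p-restricted factor λ_3 = (0, 1, 2, 4)
p-restricted factor λ_4 = (1, 1, 2, 1)

((1, 4, 3, 3), (4, 1, 1, 4), (1, 1, 2, 4), (0, 1, 2, 4), (1, 1, 2, 1))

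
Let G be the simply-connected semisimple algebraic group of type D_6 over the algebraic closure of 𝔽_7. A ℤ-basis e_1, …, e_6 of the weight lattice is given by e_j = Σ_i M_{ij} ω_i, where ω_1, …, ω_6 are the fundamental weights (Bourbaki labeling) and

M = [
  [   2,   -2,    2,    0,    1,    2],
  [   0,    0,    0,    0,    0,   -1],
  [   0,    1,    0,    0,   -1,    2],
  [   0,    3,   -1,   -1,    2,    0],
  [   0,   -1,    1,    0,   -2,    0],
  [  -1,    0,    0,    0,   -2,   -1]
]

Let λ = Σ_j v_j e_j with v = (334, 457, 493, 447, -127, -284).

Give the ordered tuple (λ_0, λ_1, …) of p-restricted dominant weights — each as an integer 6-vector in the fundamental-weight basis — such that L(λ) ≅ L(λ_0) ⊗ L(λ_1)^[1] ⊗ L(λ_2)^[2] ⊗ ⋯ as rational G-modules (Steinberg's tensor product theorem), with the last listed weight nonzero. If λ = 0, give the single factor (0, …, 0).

((3, 4, 2, 2, 3, 1), (6, 5, 2, 4, 6, 1), (0, 5, 0, 3, 5, 4))

ω-coordinates c = M·v, v = (334, 457, 493, 447, -127, -284):
  c_1 = (2)·(334) + (-2)·(457) + (2)·(493) + (0)·(447) + (1)·(-127) + (2)·(-284) = 45
  c_2 = (0)·(334) + (0)·(457) + (0)·(493) + (0)·(447) + (0)·(-127) + (-1)·(-284) = 284
  c_3 = (0)·(334) + (1)·(457) + (0)·(493) + (0)·(447) + (-1)·(-127) + (2)·(-284) = 16
  c_4 = (0)·(334) + (3)·(457) + (-1)·(493) + (-1)·(447) + (2)·(-127) + (0)·(-284) = 177
  c_5 = (0)·(334) + (-1)·(457) + (1)·(493) + (0)·(447) + (-2)·(-127) + (0)·(-284) = 290
  c_6 = (-1)·(334) + (0)·(457) + (0)·(493) + (0)·(447) + (-2)·(-127) + (-1)·(-284) = 204
Base-7 expansion of each c_i:
  c_1 = 45 = 3·7^0 + 6·7^1
  c_2 = 284 = 4·7^0 + 5·7^1 + 5·7^2
  c_3 = 16 = 2·7^0 + 2·7^1
  c_4 = 177 = 2·7^0 + 4·7^1 + 3·7^2
  c_5 = 290 = 3·7^0 + 6·7^1 + 5·7^2
  c_6 = 204 = 1·7^0 + 1·7^1 + 4·7^2
Factor λ_0 = (3, 4, 2, 2, 3, 1)
Factor λ_1 = (6, 5, 2, 4, 6, 1)
Factor λ_2 = (0, 5, 0, 3, 5, 4)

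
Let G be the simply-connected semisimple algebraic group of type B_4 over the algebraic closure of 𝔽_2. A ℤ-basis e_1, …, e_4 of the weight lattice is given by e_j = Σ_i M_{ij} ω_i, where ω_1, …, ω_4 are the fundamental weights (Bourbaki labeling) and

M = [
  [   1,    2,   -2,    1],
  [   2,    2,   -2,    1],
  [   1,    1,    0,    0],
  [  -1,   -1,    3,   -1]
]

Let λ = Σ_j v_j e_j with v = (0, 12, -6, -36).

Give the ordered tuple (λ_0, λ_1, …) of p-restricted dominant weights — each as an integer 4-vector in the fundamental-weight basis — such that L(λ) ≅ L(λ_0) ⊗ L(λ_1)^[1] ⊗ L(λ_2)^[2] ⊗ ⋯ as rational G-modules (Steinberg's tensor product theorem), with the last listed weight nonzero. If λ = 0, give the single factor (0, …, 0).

In the fundamental-weight basis, λ has coordinates c = M·v (v = (0, 12, -6, -36)):
  c_1 = 1*0 + 2*12 + -2*-6 + 1*-36 = 0
  c_2 = 2*0 + 2*12 + -2*-6 + 1*-36 = 0
  c_3 = 1*0 + 1*12 + 0*-6 + 0*-36 = 12
  c_4 = -1*0 + -1*12 + 3*-6 + -1*-36 = 6
Writing each c_i in base p = 2:
  c_1 = 0
  c_2 = 0
  c_3 = 12 = 0·2^0 + 0·2^1 + 1·2^2 + 1·2^3
  c_4 = 6 = 0·2^0 + 1·2^1 + 1·2^2
p-restricted factor λ_0 = (0, 0, 0, 0)
p-restricted factor λ_1 = (0, 0, 0, 1)
p-restricted factor λ_2 = (0, 0, 1, 1)
p-restricted factor λ_3 = (0, 0, 1, 0)

((0, 0, 0, 0), (0, 0, 0, 1), (0, 0, 1, 1), (0, 0, 1, 0))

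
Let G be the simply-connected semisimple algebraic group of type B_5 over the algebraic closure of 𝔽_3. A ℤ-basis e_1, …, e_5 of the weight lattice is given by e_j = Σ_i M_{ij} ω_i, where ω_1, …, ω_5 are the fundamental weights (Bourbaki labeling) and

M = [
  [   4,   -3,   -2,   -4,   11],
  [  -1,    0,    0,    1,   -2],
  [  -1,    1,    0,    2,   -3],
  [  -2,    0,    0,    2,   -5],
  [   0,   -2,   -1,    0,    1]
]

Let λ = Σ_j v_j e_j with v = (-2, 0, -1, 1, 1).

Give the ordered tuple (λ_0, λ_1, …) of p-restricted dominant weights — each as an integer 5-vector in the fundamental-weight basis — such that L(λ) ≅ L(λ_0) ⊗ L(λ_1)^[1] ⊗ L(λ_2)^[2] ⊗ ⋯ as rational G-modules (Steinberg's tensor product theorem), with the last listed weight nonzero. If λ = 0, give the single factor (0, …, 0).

((1, 1, 1, 1, 2),)

Compute c_i = Σ_j M_{ij} v_j with v = (-2, 0, -1, 1, 1):
  c_1 = 4*-2 + -3*0 + -2*-1 + -4*1 + 11*1 = 1
  c_2 = -1*-2 + 0*0 + 0*-1 + 1*1 + -2*1 = 1
  c_3 = -1*-2 + 1*0 + 0*-1 + 2*1 + -3*1 = 1
  c_4 = -2*-2 + 0*0 + 0*-1 + 2*1 + -5*1 = 1
  c_5 = 0*-2 + -2*0 + -1*-1 + 0*1 + 1*1 = 2
Base-3 expansion of each c_i:
  c_1 = 1 = 1·3^0
  c_2 = 1 = 1·3^0
  c_3 = 1 = 1·3^0
  c_4 = 1 = 1·3^0
  c_5 = 2 = 2·3^0
Factor λ_0 = (1, 1, 1, 1, 2)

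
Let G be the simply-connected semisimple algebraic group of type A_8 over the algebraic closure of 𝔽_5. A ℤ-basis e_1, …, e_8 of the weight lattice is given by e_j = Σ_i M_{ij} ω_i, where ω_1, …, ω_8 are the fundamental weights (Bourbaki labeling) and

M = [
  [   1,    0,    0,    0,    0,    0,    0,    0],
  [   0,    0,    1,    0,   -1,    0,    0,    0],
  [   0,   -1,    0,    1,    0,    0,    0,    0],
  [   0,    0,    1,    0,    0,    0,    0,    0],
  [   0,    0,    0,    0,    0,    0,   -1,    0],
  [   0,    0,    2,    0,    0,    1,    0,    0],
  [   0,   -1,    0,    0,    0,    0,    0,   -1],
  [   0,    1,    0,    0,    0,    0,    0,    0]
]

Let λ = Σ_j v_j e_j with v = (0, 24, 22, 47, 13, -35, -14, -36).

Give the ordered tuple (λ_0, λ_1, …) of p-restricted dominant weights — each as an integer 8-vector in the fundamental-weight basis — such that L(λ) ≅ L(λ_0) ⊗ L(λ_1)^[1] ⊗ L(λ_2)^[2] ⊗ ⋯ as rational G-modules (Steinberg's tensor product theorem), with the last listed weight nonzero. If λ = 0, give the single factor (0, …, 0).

((0, 4, 3, 2, 4, 4, 2, 4), (0, 1, 4, 4, 2, 1, 2, 4))

Change of basis e → ω: c = M·v where v = (0, 24, 22, 47, 13, -35, -14, -36):
  c_1 = 1*0 + 0*24 + 0*22 + 0*47 + 0*13 + 0*-35 + 0*-14 + 0*-36 = 0
  c_2 = 0*0 + 0*24 + 1*22 + 0*47 + -1*13 + 0*-35 + 0*-14 + 0*-36 = 9
  c_3 = 0*0 + -1*24 + 0*22 + 1*47 + 0*13 + 0*-35 + 0*-14 + 0*-36 = 23
  c_4 = 0*0 + 0*24 + 1*22 + 0*47 + 0*13 + 0*-35 + 0*-14 + 0*-36 = 22
  c_5 = 0*0 + 0*24 + 0*22 + 0*47 + 0*13 + 0*-35 + -1*-14 + 0*-36 = 14
  c_6 = 0*0 + 0*24 + 2*22 + 0*47 + 0*13 + 1*-35 + 0*-14 + 0*-36 = 9
  c_7 = 0*0 + -1*24 + 0*22 + 0*47 + 0*13 + 0*-35 + 0*-14 + -1*-36 = 12
  c_8 = 0*0 + 1*24 + 0*22 + 0*47 + 0*13 + 0*-35 + 0*-14 + 0*-36 = 24
Expand coordinatewise in base 5:
  c_1 = 0
  c_2 = 9 = 4·5^0 + 1·5^1
  c_3 = 23 = 3·5^0 + 4·5^1
  c_4 = 22 = 2·5^0 + 4·5^1
  c_5 = 14 = 4·5^0 + 2·5^1
  c_6 = 9 = 4·5^0 + 1·5^1
  c_7 = 12 = 2·5^0 + 2·5^1
  c_8 = 24 = 4·5^0 + 4·5^1
p-restricted factor λ_0 = (0, 4, 3, 2, 4, 4, 2, 4)
p-restricted factor λ_1 = (0, 1, 4, 4, 2, 1, 2, 4)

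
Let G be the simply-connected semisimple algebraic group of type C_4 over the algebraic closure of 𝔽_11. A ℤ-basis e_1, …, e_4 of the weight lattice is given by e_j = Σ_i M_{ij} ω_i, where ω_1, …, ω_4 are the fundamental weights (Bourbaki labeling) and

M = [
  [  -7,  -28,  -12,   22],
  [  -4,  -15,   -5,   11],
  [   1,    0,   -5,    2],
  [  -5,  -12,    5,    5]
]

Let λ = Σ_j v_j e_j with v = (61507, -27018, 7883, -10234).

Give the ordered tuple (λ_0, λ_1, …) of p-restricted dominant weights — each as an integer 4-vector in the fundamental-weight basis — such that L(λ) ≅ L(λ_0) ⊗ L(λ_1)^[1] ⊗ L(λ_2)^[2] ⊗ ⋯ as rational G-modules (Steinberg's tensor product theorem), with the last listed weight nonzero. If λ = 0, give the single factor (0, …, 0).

In the fundamental-weight basis, λ has coordinates c = M·v (v = (61507, -27018, 7883, -10234)):
  c_1 = -7*61507 + -28*-27018 + -12*7883 + 22*-10234 = 6211
  c_2 = -4*61507 + -15*-27018 + -5*7883 + 11*-10234 = 7253
  c_3 = 1*61507 + 0*-27018 + -5*7883 + 2*-10234 = 1624
  c_4 = -5*61507 + -12*-27018 + 5*7883 + 5*-10234 = 4926
p = 11; digits c_i = Σ_j d_{ij}·11^j, 0 ≤ d_{ij} < 11:
  c_1 = 6211 = 7·11^0 + 3·11^1 + 7·11^2 + 4·11^3
  c_2 = 7253 = 4·11^0 + 10·11^1 + 4·11^2 + 5·11^3
  c_3 = 1624 = 7·11^0 + 4·11^1 + 2·11^2 + 1·11^3
  c_4 = 4926 = 9·11^0 + 7·11^1 + 7·11^2 + 3·11^3
λ_0 = (7, 4, 7, 9)
λ_1 = (3, 10, 4, 7)
λ_2 = (7, 4, 2, 7)
λ_3 = (4, 5, 1, 3)

((7, 4, 7, 9), (3, 10, 4, 7), (7, 4, 2, 7), (4, 5, 1, 3))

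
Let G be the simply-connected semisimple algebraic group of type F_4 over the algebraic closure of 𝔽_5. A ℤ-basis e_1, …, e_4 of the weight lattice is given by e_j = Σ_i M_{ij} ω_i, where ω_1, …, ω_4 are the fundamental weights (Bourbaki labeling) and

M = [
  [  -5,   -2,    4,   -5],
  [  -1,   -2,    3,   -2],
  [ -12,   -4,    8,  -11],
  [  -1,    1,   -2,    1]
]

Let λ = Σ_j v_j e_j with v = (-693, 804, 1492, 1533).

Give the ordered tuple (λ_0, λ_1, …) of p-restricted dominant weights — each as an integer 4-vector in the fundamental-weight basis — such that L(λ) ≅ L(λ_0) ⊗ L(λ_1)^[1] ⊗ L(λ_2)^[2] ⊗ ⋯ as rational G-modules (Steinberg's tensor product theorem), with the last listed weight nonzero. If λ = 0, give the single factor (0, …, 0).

Converting to the ω-basis (c_i = row i of M dotted with v = (-693, 804, 1492, 1533)):
  c_1 = (-5)·(-693) + (-2)·(804) + (4)·(1492) + (-5)·(1533) = 160
  c_2 = (-1)·(-693) + (-2)·(804) + (3)·(1492) + (-2)·(1533) = 495
  c_3 = (-12)·(-693) + (-4)·(804) + (8)·(1492) + (-11)·(1533) = 173
  c_4 = (-1)·(-693) + (1)·(804) + (-2)·(1492) + (1)·(1533) = 46
Writing each c_i in base p = 5:
  c_1 = 160 = 0·5^0 + 2·5^1 + 1·5^2 + 1·5^3
  c_2 = 495 = 0·5^0 + 4·5^1 + 4·5^2 + 3·5^3
  c_3 = 173 = 3·5^0 + 4·5^1 + 1·5^2 + 1·5^3
  c_4 = 46 = 1·5^0 + 4·5^1 + 1·5^2
Factor λ_0 = (0, 0, 3, 1)
Factor λ_1 = (2, 4, 4, 4)
Factor λ_2 = (1, 4, 1, 1)
Factor λ_3 = (1, 3, 1, 0)

((0, 0, 3, 1), (2, 4, 4, 4), (1, 4, 1, 1), (1, 3, 1, 0))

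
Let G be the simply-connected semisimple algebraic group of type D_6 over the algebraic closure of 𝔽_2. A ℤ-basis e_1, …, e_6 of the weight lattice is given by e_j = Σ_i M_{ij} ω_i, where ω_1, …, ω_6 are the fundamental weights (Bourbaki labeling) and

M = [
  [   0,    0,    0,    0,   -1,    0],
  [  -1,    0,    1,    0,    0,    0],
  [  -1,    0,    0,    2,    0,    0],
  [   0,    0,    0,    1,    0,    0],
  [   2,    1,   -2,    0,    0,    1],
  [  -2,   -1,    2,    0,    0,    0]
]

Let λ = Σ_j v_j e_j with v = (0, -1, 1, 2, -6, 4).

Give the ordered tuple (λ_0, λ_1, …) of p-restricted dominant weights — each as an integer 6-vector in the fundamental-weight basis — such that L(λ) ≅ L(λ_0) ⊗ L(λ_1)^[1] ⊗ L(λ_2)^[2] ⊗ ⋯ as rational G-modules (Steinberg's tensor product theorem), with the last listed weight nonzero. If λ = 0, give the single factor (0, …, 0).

((0, 1, 0, 0, 1, 1), (1, 0, 0, 1, 0, 1), (1, 0, 1, 0, 0, 0))

Compute c_i = Σ_j M_{ij} v_j with v = (0, -1, 1, 2, -6, 4):
  c_1 = (0)·(0) + (0)·(-1) + (0)·(1) + (0)·(2) + (-1)·(-6) + (0)·(4) = 6
  c_2 = (-1)·(0) + (0)·(-1) + (1)·(1) + (0)·(2) + (0)·(-6) + (0)·(4) = 1
  c_3 = (-1)·(0) + (0)·(-1) + (0)·(1) + (2)·(2) + (0)·(-6) + (0)·(4) = 4
  c_4 = (0)·(0) + (0)·(-1) + (0)·(1) + (1)·(2) + (0)·(-6) + (0)·(4) = 2
  c_5 = (2)·(0) + (1)·(-1) + (-2)·(1) + (0)·(2) + (0)·(-6) + (1)·(4) = 1
  c_6 = (-2)·(0) + (-1)·(-1) + (2)·(1) + (0)·(2) + (0)·(-6) + (0)·(4) = 3
Writing each c_i in base p = 2:
  c_1 = 6 = 0·2^0 + 1·2^1 + 1·2^2
  c_2 = 1 = 1·2^0
  c_3 = 4 = 0·2^0 + 0·2^1 + 1·2^2
  c_4 = 2 = 0·2^0 + 1·2^1
  c_5 = 1 = 1·2^0
  c_6 = 3 = 1·2^0 + 1·2^1
Factor λ_0 = (0, 1, 0, 0, 1, 1)
Factor λ_1 = (1, 0, 0, 1, 0, 1)
Factor λ_2 = (1, 0, 1, 0, 0, 0)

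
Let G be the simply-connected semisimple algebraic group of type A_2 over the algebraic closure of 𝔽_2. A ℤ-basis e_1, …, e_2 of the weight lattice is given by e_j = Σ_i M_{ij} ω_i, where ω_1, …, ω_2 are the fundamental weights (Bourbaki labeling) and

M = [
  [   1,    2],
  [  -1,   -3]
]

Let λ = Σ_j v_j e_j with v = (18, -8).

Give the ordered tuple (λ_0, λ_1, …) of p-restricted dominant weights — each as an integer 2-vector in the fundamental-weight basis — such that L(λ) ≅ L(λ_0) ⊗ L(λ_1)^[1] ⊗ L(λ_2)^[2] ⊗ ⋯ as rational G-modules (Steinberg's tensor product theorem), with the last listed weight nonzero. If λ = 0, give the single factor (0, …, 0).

((0, 0), (1, 1), (0, 1))

ω-coordinates c = M·v, v = (18, -8):
  c_1 = 1*18 + 2*-8 = 2
  c_2 = -1*18 + -3*-8 = 6
Writing each c_i in base p = 2:
  c_1 = 2 = 0·2^0 + 1·2^1
  c_2 = 6 = 0·2^0 + 1·2^1 + 1·2^2
λ_0 = (0, 0)
λ_1 = (1, 1)
λ_2 = (0, 1)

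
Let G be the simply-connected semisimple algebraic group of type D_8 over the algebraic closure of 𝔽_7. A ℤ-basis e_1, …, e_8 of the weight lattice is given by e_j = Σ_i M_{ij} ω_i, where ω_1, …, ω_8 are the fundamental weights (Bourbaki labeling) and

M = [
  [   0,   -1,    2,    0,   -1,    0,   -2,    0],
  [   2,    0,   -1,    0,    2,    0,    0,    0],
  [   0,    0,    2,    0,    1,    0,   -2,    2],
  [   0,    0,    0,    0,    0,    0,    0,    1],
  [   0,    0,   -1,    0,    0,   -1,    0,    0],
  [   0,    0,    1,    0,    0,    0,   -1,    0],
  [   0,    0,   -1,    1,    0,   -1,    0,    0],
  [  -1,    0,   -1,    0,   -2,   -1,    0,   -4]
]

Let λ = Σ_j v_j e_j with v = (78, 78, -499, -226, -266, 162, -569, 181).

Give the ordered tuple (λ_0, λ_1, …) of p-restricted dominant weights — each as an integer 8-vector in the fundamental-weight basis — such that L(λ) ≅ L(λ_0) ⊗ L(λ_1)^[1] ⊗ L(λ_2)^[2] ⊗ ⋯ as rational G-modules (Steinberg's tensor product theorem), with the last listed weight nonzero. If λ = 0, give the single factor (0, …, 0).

((6, 4, 5, 6, 1, 0, 6, 4), (4, 3, 5, 4, 6, 3, 1, 2), (6, 2, 4, 3, 6, 1, 2, 1))

ω-coordinates c = M·v, v = (78, 78, -499, -226, -266, 162, -569, 181):
  c_1 = 0·78 + (-1)·(78) + (2)·(-499) + (0)·(-226) + (-1)·(-266) + 0·162 + (-2)·(-569) + 0·181 = 328
  c_2 = 2·78 + 0·78 + (-1)·(-499) + (0)·(-226) + (2)·(-266) + 0·162 + (0)·(-569) + 0·181 = 123
  c_3 = 0·78 + 0·78 + (2)·(-499) + (0)·(-226) + (1)·(-266) + 0·162 + (-2)·(-569) + 2·181 = 236
  c_4 = 0·78 + 0·78 + (0)·(-499) + (0)·(-226) + (0)·(-266) + 0·162 + (0)·(-569) + 1·181 = 181
  c_5 = 0·78 + 0·78 + (-1)·(-499) + (0)·(-226) + (0)·(-266) + (-1)·(162) + (0)·(-569) + 0·181 = 337
  c_6 = 0·78 + 0·78 + (1)·(-499) + (0)·(-226) + (0)·(-266) + 0·162 + (-1)·(-569) + 0·181 = 70
  c_7 = 0·78 + 0·78 + (-1)·(-499) + (1)·(-226) + (0)·(-266) + (-1)·(162) + (0)·(-569) + 0·181 = 111
  c_8 = (-1)·(78) + 0·78 + (-1)·(-499) + (0)·(-226) + (-2)·(-266) + (-1)·(162) + (0)·(-569) + (-4)·(181) = 67
Base-7 expansion of each c_i:
  c_1 = 328 = 6·7^0 + 4·7^1 + 6·7^2
  c_2 = 123 = 4·7^0 + 3·7^1 + 2·7^2
  c_3 = 236 = 5·7^0 + 5·7^1 + 4·7^2
  c_4 = 181 = 6·7^0 + 4·7^1 + 3·7^2
  c_5 = 337 = 1·7^0 + 6·7^1 + 6·7^2
  c_6 = 70 = 0·7^0 + 3·7^1 + 1·7^2
  c_7 = 111 = 6·7^0 + 1·7^1 + 2·7^2
  c_8 = 67 = 4·7^0 + 2·7^1 + 1·7^2
λ_0 = (6, 4, 5, 6, 1, 0, 6, 4)
λ_1 = (4, 3, 5, 4, 6, 3, 1, 2)
λ_2 = (6, 2, 4, 3, 6, 1, 2, 1)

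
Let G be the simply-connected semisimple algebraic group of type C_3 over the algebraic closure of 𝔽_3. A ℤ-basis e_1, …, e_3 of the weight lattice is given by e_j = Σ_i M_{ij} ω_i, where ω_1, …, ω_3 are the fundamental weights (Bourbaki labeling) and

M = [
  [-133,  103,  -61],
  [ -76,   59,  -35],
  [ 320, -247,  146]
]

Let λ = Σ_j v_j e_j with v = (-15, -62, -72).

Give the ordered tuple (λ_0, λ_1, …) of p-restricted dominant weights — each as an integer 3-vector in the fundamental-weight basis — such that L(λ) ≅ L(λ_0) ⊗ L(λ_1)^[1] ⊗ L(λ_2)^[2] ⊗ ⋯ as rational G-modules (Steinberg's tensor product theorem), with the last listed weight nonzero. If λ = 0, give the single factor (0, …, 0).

((1, 2, 2),)

Change of basis e → ω: c = M·v where v = (-15, -62, -72):
  c_1 = (-133)·(-15) + (103)·(-62) + (-61)·(-72) = 1
  c_2 = (-76)·(-15) + (59)·(-62) + (-35)·(-72) = 2
  c_3 = (320)·(-15) + (-247)·(-62) + (146)·(-72) = 2
p = 3; digits c_i = Σ_j d_{ij}·3^j, 0 ≤ d_{ij} < 3:
  c_1 = 1 = 1·3^0
  c_2 = 2 = 2·3^0
  c_3 = 2 = 2·3^0
Factor λ_0 = (1, 2, 2)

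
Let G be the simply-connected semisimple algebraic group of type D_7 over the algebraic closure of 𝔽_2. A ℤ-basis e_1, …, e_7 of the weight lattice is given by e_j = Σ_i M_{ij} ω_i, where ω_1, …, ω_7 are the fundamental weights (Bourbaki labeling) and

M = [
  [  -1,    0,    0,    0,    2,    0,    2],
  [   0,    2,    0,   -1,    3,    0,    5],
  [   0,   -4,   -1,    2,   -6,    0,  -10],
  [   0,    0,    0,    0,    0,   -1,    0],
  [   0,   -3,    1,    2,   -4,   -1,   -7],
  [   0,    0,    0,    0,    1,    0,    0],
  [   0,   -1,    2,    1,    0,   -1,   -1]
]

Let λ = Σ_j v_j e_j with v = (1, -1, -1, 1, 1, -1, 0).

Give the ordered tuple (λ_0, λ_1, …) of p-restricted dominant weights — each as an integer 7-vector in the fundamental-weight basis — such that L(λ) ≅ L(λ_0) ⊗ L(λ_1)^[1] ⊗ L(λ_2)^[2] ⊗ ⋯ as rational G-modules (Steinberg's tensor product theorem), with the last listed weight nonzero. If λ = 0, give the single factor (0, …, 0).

((1, 0, 1, 1, 1, 1, 1),)

ω-coordinates c = M·v, v = (1, -1, -1, 1, 1, -1, 0):
  c_1 = (-1)·(1) + (0)·(-1) + (0)·(-1) + 0·1 + 2·1 + (0)·(-1) + 2·0 = 1
  c_2 = 0·1 + (2)·(-1) + (0)·(-1) + (-1)·(1) + 3·1 + (0)·(-1) + 5·0 = 0
  c_3 = 0·1 + (-4)·(-1) + (-1)·(-1) + 2·1 + (-6)·(1) + (0)·(-1) + (-10)·(0) = 1
  c_4 = 0·1 + (0)·(-1) + (0)·(-1) + 0·1 + 0·1 + (-1)·(-1) + 0·0 = 1
  c_5 = 0·1 + (-3)·(-1) + (1)·(-1) + 2·1 + (-4)·(1) + (-1)·(-1) + (-7)·(0) = 1
  c_6 = 0·1 + (0)·(-1) + (0)·(-1) + 0·1 + 1·1 + (0)·(-1) + 0·0 = 1
  c_7 = 0·1 + (-1)·(-1) + (2)·(-1) + 1·1 + 0·1 + (-1)·(-1) + (-1)·(0) = 1
Expand coordinatewise in base 2:
  c_1 = 1 = 1·2^0
  c_2 = 0
  c_3 = 1 = 1·2^0
  c_4 = 1 = 1·2^0
  c_5 = 1 = 1·2^0
  c_6 = 1 = 1·2^0
  c_7 = 1 = 1·2^0
λ_0 = (1, 0, 1, 1, 1, 1, 1)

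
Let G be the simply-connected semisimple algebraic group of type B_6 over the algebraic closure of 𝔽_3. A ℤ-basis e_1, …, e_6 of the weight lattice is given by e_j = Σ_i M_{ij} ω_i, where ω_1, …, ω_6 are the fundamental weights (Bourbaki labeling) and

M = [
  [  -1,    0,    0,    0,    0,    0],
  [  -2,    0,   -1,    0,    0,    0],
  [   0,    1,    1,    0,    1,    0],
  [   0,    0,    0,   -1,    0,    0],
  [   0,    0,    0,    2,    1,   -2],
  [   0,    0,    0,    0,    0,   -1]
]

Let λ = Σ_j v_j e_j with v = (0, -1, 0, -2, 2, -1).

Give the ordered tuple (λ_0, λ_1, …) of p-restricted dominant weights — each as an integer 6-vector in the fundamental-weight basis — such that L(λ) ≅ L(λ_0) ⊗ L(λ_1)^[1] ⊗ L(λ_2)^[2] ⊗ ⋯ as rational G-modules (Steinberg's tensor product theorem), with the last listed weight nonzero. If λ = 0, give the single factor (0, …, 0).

ω-coordinates c = M·v, v = (0, -1, 0, -2, 2, -1):
  c_1 = (-1)·(0) + (0)·(-1) + 0·0 + (0)·(-2) + 0·2 + (0)·(-1) = 0
  c_2 = (-2)·(0) + (0)·(-1) + (-1)·(0) + (0)·(-2) + 0·2 + (0)·(-1) = 0
  c_3 = 0·0 + (1)·(-1) + 1·0 + (0)·(-2) + 1·2 + (0)·(-1) = 1
  c_4 = 0·0 + (0)·(-1) + 0·0 + (-1)·(-2) + 0·2 + (0)·(-1) = 2
  c_5 = 0·0 + (0)·(-1) + 0·0 + (2)·(-2) + 1·2 + (-2)·(-1) = 0
  c_6 = 0·0 + (0)·(-1) + 0·0 + (0)·(-2) + 0·2 + (-1)·(-1) = 1
p = 3; digits c_i = Σ_j d_{ij}·3^j, 0 ≤ d_{ij} < 3:
  c_1 = 0
  c_2 = 0
  c_3 = 1 = 1·3^0
  c_4 = 2 = 2·3^0
  c_5 = 0
  c_6 = 1 = 1·3^0
p-restricted factor λ_0 = (0, 0, 1, 2, 0, 1)

((0, 0, 1, 2, 0, 1),)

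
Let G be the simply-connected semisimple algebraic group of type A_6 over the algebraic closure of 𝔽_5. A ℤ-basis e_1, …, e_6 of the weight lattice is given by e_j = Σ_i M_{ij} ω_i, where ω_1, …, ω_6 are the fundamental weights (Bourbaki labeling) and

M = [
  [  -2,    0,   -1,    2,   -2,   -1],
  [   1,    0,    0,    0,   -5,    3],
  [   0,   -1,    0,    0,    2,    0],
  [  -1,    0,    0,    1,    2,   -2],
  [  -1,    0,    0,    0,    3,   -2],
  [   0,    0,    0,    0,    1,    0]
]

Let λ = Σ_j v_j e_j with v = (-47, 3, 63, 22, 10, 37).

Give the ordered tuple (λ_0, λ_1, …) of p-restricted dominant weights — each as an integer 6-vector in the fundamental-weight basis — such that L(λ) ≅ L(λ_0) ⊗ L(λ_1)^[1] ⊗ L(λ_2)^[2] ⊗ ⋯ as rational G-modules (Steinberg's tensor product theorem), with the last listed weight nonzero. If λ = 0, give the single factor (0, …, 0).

((3, 4, 2, 0, 3, 0), (3, 2, 3, 3, 0, 2))

Change of basis e → ω: c = M·v where v = (-47, 3, 63, 22, 10, 37):
  c_1 = -2*-47 + 0*3 + -1*63 + 2*22 + -2*10 + -1*37 = 18
  c_2 = 1*-47 + 0*3 + 0*63 + 0*22 + -5*10 + 3*37 = 14
  c_3 = 0*-47 + -1*3 + 0*63 + 0*22 + 2*10 + 0*37 = 17
  c_4 = -1*-47 + 0*3 + 0*63 + 1*22 + 2*10 + -2*37 = 15
  c_5 = -1*-47 + 0*3 + 0*63 + 0*22 + 3*10 + -2*37 = 3
  c_6 = 0*-47 + 0*3 + 0*63 + 0*22 + 1*10 + 0*37 = 10
Expand coordinatewise in base 5:
  c_1 = 18 = 3·5^0 + 3·5^1
  c_2 = 14 = 4·5^0 + 2·5^1
  c_3 = 17 = 2·5^0 + 3·5^1
  c_4 = 15 = 0·5^0 + 3·5^1
  c_5 = 3 = 3·5^0
  c_6 = 10 = 0·5^0 + 2·5^1
Factor λ_0 = (3, 4, 2, 0, 3, 0)
Factor λ_1 = (3, 2, 3, 3, 0, 2)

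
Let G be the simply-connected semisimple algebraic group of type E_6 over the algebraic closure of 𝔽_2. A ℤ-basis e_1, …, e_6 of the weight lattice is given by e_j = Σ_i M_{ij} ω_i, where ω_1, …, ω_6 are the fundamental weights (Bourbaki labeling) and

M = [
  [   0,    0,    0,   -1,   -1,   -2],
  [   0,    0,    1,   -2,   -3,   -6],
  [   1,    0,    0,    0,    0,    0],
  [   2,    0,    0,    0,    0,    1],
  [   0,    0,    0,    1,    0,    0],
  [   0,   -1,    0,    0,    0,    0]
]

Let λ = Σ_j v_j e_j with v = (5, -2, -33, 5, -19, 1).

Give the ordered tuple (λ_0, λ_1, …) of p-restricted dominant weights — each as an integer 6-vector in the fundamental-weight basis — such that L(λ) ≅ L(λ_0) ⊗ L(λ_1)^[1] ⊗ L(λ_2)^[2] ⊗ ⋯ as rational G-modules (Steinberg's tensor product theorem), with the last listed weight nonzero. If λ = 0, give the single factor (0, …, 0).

ω-coordinates c = M·v, v = (5, -2, -33, 5, -19, 1):
  c_1 = 0·5 + (0)·(-2) + (0)·(-33) + (-1)·(5) + (-1)·(-19) + (-2)·(1) = 12
  c_2 = 0·5 + (0)·(-2) + (1)·(-33) + (-2)·(5) + (-3)·(-19) + (-6)·(1) = 8
  c_3 = 1·5 + (0)·(-2) + (0)·(-33) + 0·5 + (0)·(-19) + 0·1 = 5
  c_4 = 2·5 + (0)·(-2) + (0)·(-33) + 0·5 + (0)·(-19) + 1·1 = 11
  c_5 = 0·5 + (0)·(-2) + (0)·(-33) + 1·5 + (0)·(-19) + 0·1 = 5
  c_6 = 0·5 + (-1)·(-2) + (0)·(-33) + 0·5 + (0)·(-19) + 0·1 = 2
Expand coordinatewise in base 2:
  c_1 = 12 = 0·2^0 + 0·2^1 + 1·2^2 + 1·2^3
  c_2 = 8 = 0·2^0 + 0·2^1 + 0·2^2 + 1·2^3
  c_3 = 5 = 1·2^0 + 0·2^1 + 1·2^2
  c_4 = 11 = 1·2^0 + 1·2^1 + 0·2^2 + 1·2^3
  c_5 = 5 = 1·2^0 + 0·2^1 + 1·2^2
  c_6 = 2 = 0·2^0 + 1·2^1
p-restricted factor λ_0 = (0, 0, 1, 1, 1, 0)
p-restricted factor λ_1 = (0, 0, 0, 1, 0, 1)
p-restricted factor λ_2 = (1, 0, 1, 0, 1, 0)
p-restricted factor λ_3 = (1, 1, 0, 1, 0, 0)

((0, 0, 1, 1, 1, 0), (0, 0, 0, 1, 0, 1), (1, 0, 1, 0, 1, 0), (1, 1, 0, 1, 0, 0))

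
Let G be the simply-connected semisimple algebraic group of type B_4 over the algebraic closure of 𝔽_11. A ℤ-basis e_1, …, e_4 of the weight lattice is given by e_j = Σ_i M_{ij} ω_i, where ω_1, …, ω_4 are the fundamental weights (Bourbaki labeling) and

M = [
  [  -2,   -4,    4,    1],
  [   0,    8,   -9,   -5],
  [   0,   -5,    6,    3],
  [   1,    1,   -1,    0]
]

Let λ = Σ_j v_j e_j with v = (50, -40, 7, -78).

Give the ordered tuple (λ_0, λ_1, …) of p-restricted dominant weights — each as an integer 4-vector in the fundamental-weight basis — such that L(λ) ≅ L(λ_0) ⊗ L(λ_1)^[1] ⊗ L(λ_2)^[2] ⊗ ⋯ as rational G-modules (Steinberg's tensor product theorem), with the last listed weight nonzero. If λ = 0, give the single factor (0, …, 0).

In the fundamental-weight basis, λ has coordinates c = M·v (v = (50, -40, 7, -78)):
  c_1 = (-2)·(50) + (-4)·(-40) + (4)·(7) + (1)·(-78) = 10
  c_2 = (0)·(50) + (8)·(-40) + (-9)·(7) + (-5)·(-78) = 7
  c_3 = (0)·(50) + (-5)·(-40) + (6)·(7) + (3)·(-78) = 8
  c_4 = (1)·(50) + (1)·(-40) + (-1)·(7) + (0)·(-78) = 3
Expand coordinatewise in base 11:
  c_1 = 10 = 10·11^0
  c_2 = 7 = 7·11^0
  c_3 = 8 = 8·11^0
  c_4 = 3 = 3·11^0
λ_0 = (10, 7, 8, 3)

((10, 7, 8, 3),)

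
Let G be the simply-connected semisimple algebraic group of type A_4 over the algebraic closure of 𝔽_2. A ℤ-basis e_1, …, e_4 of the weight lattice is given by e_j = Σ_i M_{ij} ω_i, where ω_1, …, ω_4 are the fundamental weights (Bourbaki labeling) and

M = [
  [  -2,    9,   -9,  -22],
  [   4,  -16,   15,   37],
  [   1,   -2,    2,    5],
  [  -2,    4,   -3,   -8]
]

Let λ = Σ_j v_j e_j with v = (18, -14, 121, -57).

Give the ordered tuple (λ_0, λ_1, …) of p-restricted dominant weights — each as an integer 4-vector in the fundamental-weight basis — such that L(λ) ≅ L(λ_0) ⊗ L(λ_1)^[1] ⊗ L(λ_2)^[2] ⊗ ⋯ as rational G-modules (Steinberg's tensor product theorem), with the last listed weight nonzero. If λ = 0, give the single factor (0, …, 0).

((1, 0, 1, 1), (1, 1, 1, 0))

In the fundamental-weight basis, λ has coordinates c = M·v (v = (18, -14, 121, -57)):
  c_1 = -2*18 + 9*-14 + -9*121 + -22*-57 = 3
  c_2 = 4*18 + -16*-14 + 15*121 + 37*-57 = 2
  c_3 = 1*18 + -2*-14 + 2*121 + 5*-57 = 3
  c_4 = -2*18 + 4*-14 + -3*121 + -8*-57 = 1
Writing each c_i in base p = 2:
  c_1 = 3 = 1·2^0 + 1·2^1
  c_2 = 2 = 0·2^0 + 1·2^1
  c_3 = 3 = 1·2^0 + 1·2^1
  c_4 = 1 = 1·2^0
λ_0 = (1, 0, 1, 1)
λ_1 = (1, 1, 1, 0)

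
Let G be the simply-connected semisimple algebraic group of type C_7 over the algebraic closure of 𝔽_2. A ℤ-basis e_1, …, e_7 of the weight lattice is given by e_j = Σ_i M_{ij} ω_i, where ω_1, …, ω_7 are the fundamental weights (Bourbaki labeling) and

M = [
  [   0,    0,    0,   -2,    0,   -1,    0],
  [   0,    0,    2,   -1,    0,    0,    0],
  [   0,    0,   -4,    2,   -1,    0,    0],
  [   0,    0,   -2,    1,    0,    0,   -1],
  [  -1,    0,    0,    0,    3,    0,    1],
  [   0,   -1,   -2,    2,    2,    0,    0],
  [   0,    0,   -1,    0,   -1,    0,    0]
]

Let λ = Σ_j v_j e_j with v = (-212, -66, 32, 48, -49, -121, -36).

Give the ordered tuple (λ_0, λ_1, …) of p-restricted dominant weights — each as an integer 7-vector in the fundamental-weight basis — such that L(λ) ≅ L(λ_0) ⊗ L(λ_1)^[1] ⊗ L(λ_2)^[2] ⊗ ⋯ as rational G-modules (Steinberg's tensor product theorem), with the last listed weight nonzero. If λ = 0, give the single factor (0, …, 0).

((1, 0, 1, 0, 1, 0, 1), (0, 0, 0, 0, 0, 0, 0), (0, 0, 0, 1, 1, 0, 0), (1, 0, 0, 0, 1, 0, 0), (1, 1, 1, 1, 1, 0, 1))

Converting to the ω-basis (c_i = row i of M dotted with v = (-212, -66, 32, 48, -49, -121, -36)):
  c_1 = (0)·(-212) + (0)·(-66) + (0)·(32) + (-2)·(48) + (0)·(-49) + (-1)·(-121) + (0)·(-36) = 25
  c_2 = (0)·(-212) + (0)·(-66) + (2)·(32) + (-1)·(48) + (0)·(-49) + (0)·(-121) + (0)·(-36) = 16
  c_3 = (0)·(-212) + (0)·(-66) + (-4)·(32) + (2)·(48) + (-1)·(-49) + (0)·(-121) + (0)·(-36) = 17
  c_4 = (0)·(-212) + (0)·(-66) + (-2)·(32) + (1)·(48) + (0)·(-49) + (0)·(-121) + (-1)·(-36) = 20
  c_5 = (-1)·(-212) + (0)·(-66) + (0)·(32) + (0)·(48) + (3)·(-49) + (0)·(-121) + (1)·(-36) = 29
  c_6 = (0)·(-212) + (-1)·(-66) + (-2)·(32) + (2)·(48) + (2)·(-49) + (0)·(-121) + (0)·(-36) = 0
  c_7 = (0)·(-212) + (0)·(-66) + (-1)·(32) + (0)·(48) + (-1)·(-49) + (0)·(-121) + (0)·(-36) = 17
Writing each c_i in base p = 2:
  c_1 = 25 = 1·2^0 + 0·2^1 + 0·2^2 + 1·2^3 + 1·2^4
  c_2 = 16 = 0·2^0 + 0·2^1 + 0·2^2 + 0·2^3 + 1·2^4
  c_3 = 17 = 1·2^0 + 0·2^1 + 0·2^2 + 0·2^3 + 1·2^4
  c_4 = 20 = 0·2^0 + 0·2^1 + 1·2^2 + 0·2^3 + 1·2^4
  c_5 = 29 = 1·2^0 + 0·2^1 + 1·2^2 + 1·2^3 + 1·2^4
  c_6 = 0
  c_7 = 17 = 1·2^0 + 0·2^1 + 0·2^2 + 0·2^3 + 1·2^4
λ_0 = (1, 0, 1, 0, 1, 0, 1)
λ_1 = (0, 0, 0, 0, 0, 0, 0)
λ_2 = (0, 0, 0, 1, 1, 0, 0)
λ_3 = (1, 0, 0, 0, 1, 0, 0)
λ_4 = (1, 1, 1, 1, 1, 0, 1)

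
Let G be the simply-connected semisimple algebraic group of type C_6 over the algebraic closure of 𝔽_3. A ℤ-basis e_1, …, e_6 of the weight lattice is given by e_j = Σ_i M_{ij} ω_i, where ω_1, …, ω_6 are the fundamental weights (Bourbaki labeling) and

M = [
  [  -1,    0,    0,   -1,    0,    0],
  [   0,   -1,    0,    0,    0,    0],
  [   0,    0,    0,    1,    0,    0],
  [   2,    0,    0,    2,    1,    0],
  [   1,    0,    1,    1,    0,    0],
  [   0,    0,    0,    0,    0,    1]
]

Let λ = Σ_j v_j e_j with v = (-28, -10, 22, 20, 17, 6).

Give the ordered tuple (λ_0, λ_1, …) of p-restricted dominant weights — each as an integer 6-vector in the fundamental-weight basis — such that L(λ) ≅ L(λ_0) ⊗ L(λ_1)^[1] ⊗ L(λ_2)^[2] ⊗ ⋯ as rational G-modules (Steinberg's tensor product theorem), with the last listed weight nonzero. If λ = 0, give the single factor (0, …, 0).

Converting to the ω-basis (c_i = row i of M dotted with v = (-28, -10, 22, 20, 17, 6)):
  c_1 = (-1)·(-28) + (0)·(-10) + (0)·(22) + (-1)·(20) + (0)·(17) + (0)·(6) = 8
  c_2 = (0)·(-28) + (-1)·(-10) + (0)·(22) + (0)·(20) + (0)·(17) + (0)·(6) = 10
  c_3 = (0)·(-28) + (0)·(-10) + (0)·(22) + (1)·(20) + (0)·(17) + (0)·(6) = 20
  c_4 = (2)·(-28) + (0)·(-10) + (0)·(22) + (2)·(20) + (1)·(17) + (0)·(6) = 1
  c_5 = (1)·(-28) + (0)·(-10) + (1)·(22) + (1)·(20) + (0)·(17) + (0)·(6) = 14
  c_6 = (0)·(-28) + (0)·(-10) + (0)·(22) + (0)·(20) + (0)·(17) + (1)·(6) = 6
p = 3; digits c_i = Σ_j d_{ij}·3^j, 0 ≤ d_{ij} < 3:
  c_1 = 8 = 2·3^0 + 2·3^1
  c_2 = 10 = 1·3^0 + 0·3^1 + 1·3^2
  c_3 = 20 = 2·3^0 + 0·3^1 + 2·3^2
  c_4 = 1 = 1·3^0
  c_5 = 14 = 2·3^0 + 1·3^1 + 1·3^2
  c_6 = 6 = 0·3^0 + 2·3^1
Factor λ_0 = (2, 1, 2, 1, 2, 0)
Factor λ_1 = (2, 0, 0, 0, 1, 2)
Factor λ_2 = (0, 1, 2, 0, 1, 0)

((2, 1, 2, 1, 2, 0), (2, 0, 0, 0, 1, 2), (0, 1, 2, 0, 1, 0))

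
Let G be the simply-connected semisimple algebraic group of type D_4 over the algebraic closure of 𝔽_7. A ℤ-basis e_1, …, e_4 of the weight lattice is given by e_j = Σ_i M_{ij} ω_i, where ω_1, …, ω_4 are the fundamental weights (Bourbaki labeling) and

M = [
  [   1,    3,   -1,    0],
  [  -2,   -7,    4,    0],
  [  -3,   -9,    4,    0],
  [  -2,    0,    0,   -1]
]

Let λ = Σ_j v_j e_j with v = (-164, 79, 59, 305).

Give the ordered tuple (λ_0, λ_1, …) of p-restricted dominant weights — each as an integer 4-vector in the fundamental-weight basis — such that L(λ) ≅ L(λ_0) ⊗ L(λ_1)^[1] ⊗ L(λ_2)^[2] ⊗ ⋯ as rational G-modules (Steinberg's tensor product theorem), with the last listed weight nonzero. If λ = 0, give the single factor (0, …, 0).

((0, 4, 3, 2), (2, 1, 2, 3))

Converting to the ω-basis (c_i = row i of M dotted with v = (-164, 79, 59, 305)):
  c_1 = 1*-164 + 3*79 + -1*59 + 0*305 = 14
  c_2 = -2*-164 + -7*79 + 4*59 + 0*305 = 11
  c_3 = -3*-164 + -9*79 + 4*59 + 0*305 = 17
  c_4 = -2*-164 + 0*79 + 0*59 + -1*305 = 23
p = 7; digits c_i = Σ_j d_{ij}·7^j, 0 ≤ d_{ij} < 7:
  c_1 = 14 = 0·7^0 + 2·7^1
  c_2 = 11 = 4·7^0 + 1·7^1
  c_3 = 17 = 3·7^0 + 2·7^1
  c_4 = 23 = 2·7^0 + 3·7^1
Factor λ_0 = (0, 4, 3, 2)
Factor λ_1 = (2, 1, 2, 3)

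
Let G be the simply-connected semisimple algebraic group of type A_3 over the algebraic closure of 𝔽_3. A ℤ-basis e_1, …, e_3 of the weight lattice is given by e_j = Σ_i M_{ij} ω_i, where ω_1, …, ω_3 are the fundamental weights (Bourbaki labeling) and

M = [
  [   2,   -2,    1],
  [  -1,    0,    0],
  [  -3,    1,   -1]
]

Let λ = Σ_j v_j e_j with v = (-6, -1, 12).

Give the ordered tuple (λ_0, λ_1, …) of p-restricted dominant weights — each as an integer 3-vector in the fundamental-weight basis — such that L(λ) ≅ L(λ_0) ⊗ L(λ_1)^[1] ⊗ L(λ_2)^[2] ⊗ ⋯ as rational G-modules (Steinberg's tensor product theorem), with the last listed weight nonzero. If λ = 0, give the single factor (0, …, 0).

((2, 0, 2), (0, 2, 1))

In the fundamental-weight basis, λ has coordinates c = M·v (v = (-6, -1, 12)):
  c_1 = 2*-6 + -2*-1 + 1*12 = 2
  c_2 = -1*-6 + 0*-1 + 0*12 = 6
  c_3 = -3*-6 + 1*-1 + -1*12 = 5
p = 3; digits c_i = Σ_j d_{ij}·3^j, 0 ≤ d_{ij} < 3:
  c_1 = 2 = 2·3^0
  c_2 = 6 = 0·3^0 + 2·3^1
  c_3 = 5 = 2·3^0 + 1·3^1
Factor λ_0 = (2, 0, 2)
Factor λ_1 = (0, 2, 1)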